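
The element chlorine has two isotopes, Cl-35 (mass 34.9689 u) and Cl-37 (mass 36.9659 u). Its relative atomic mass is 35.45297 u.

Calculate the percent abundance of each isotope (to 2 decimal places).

Let x be the fractional abundance of Cl-35; then Cl-37 has abundance 1 − x.
34.9689·x + 36.9659·(1 − x) = 35.45297
(34.9689 − 36.9659)·x = 35.45297 − 36.9659
x = -1.51293 / -1.9970 = 0.75760 → 75.76% Cl-35, 24.24% Cl-37.

Cl-35: 75.76%, Cl-37: 24.24%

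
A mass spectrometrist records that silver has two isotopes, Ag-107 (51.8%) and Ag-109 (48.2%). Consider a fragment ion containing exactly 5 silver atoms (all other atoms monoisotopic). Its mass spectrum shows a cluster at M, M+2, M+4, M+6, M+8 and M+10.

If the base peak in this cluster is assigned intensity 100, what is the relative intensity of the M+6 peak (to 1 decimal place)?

Term probabilities: M 0.0373, M+2 0.1735, M+4 0.3229, M+6 0.3005, M+8 0.1398, M+10 0.0260. Base peak = M+4.
P(M+4) = C(5,2) × 0.518^3 × 0.482^2 = 10 × 0.13899183 × 0.232324 = 0.322911 (base)
P(M+6) = C(5,3) × 0.518^2 × 0.482^3 = 10 × 0.268324 × 0.11198017 = 0.300470
Relative intensity = 0.300470 / 0.322911 × 100 = 93.1

93.1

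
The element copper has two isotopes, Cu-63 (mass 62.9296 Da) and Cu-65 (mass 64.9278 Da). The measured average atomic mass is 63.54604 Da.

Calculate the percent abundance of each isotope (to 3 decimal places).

Cu-63: 69.150%, Cu-65: 30.850%

Writing the weighted mean with unknown fraction x of Cu-63:
62.9296·x + 64.9278·(1 − x) = 63.54604
(62.9296 − 64.9278)·x = 63.54604 − 64.9278
x = -1.38176 / -1.9982 = 0.69150 → 69.150% Cu-63, 30.850% Cu-65.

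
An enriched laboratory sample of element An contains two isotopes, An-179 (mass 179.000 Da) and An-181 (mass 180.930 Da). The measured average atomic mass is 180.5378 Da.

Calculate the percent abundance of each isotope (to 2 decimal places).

Let x be the fractional abundance of An-179; then An-181 has abundance 1 − x.
179.000·x + 180.930·(1 − x) = 180.5378
(179.000 − 180.930)·x = 180.5378 − 180.930
x = -0.3922 / -1.930 = 0.20321 → 20.32% An-179, 79.68% An-181.

An-179: 20.32%, An-181: 79.68%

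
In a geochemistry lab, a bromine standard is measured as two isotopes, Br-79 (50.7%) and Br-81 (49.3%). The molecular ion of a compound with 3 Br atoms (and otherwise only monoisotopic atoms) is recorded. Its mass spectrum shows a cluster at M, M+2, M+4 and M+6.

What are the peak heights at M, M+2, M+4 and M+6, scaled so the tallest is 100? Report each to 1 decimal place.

34.3 : 100.0 : 97.2 : 31.5

Each Br atom is independently Br-79 (p = 0.507) or Br-81 (q = 0.493); the cluster is the binomial expansion (p + q)^3.
P(M) = 0.507^3 = 0.130324
P(M+2) = 3 × 0.507^2 × 0.493^1 = 0.380175
P(M+4) = 3 × 0.507^1 × 0.493^2 = 0.369678
P(M+6) = 0.493^3 = 0.119823
The M+2 peak is largest (0.380175); scaling to 100 gives 34.3 : 100.0 : 97.2 : 31.5.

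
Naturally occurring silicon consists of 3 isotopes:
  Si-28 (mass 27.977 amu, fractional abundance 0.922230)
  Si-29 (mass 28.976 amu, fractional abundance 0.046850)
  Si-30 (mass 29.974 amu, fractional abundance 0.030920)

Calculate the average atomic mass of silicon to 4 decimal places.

Average mass = Σ (abundance × isotope mass) = 0.922230 × 27.977 + 0.046850 × 28.976 + 0.030920 × 29.974
= 25.80123 + 1.35753 + 0.92680 = 28.08556 amu

28.0856 amu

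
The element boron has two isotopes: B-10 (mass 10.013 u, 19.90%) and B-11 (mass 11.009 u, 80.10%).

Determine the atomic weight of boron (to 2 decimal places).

10.81 u

The abundance-weighted mean is 0.1990 × 10.013 + 0.8010 × 11.009
= 1.9926 + 8.8182 = 10.8108 u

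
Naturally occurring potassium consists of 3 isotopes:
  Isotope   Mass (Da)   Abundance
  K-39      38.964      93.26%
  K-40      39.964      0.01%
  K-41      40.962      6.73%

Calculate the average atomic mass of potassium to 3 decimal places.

39.099 Da

Ar = Σ fᵢ·mᵢ = 0.9326 × 38.964 + 0.0001 × 39.964 + 0.0673 × 40.962
= 36.3378 + 0.0040 + 2.7567 = 39.0985 Da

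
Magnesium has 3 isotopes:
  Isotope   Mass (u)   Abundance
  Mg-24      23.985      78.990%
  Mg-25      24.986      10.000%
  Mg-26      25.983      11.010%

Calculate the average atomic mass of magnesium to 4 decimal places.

24.3051 u

The abundance-weighted mean is 0.78990 × 23.985 + 0.10000 × 24.986 + 0.11010 × 25.983
= 18.94575 + 2.49860 + 2.86073 = 24.30508 u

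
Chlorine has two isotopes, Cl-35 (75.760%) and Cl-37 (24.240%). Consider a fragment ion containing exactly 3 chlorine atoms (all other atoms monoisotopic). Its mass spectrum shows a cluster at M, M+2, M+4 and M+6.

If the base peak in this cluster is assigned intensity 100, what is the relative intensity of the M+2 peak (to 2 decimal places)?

95.99

(0.75760 + 0.24240)^3 gives M 0.4348, M+2 0.4174, M+4 0.1335, M+6 0.0142; the largest is M.
P(M) = C(3,0) × 0.75760^3 × 0.24240^0 = 1 × 0.4348304 × 1.0000 = 0.434830 (base)
P(M+2) = C(3,1) × 0.75760^2 × 0.24240^1 = 3 × 0.57395776 × 0.2424 = 0.417382
Relative intensity = 0.417382 / 0.434830 × 100 = 95.99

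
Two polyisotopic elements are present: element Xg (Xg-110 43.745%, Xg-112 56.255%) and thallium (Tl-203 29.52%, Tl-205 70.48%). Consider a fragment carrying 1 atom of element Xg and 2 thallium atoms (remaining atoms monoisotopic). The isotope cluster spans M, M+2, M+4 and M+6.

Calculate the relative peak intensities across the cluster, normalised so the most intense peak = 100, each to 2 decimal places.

Element Xg pattern (n=1): 0.43745 : 0.56255
Thallium pattern (n=2): 0.08714304 : 0.41611392 : 0.49674304
Convolve the two distributions (both contribute in 2-u steps):
  M: 0.43745×0.08714304 = 0.038121
  M+2: 0.43745×0.41611392 + 0.56255×0.08714304 = 0.231051
  M+4: 0.43745×0.49674304 + 0.56255×0.41611392 = 0.451385
  M+6: 0.56255×0.49674304 = 0.279443
Scale to base peak (0.451385) = 100: 8.45 : 51.19 : 100.00 : 61.91

8.45 : 51.19 : 100.00 : 61.91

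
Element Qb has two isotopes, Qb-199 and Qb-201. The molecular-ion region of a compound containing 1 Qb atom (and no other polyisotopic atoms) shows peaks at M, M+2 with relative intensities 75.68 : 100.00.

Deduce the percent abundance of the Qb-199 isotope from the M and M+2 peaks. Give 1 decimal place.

Let p = fractional abundance of Qb-199. I(M+2)/I(M) = [C(1,1)·p^0·(1−p)] / p^1 = 1·(1−p)/p = 100.00/75.68 = 1.3214
(1−p)/p = 1.3214/1 = 1.3214  ⇒  p = 1/(1 + 1.3214) = 0.4308
Qb-199: 43.1%, Qb-201: 56.9%.

43.1%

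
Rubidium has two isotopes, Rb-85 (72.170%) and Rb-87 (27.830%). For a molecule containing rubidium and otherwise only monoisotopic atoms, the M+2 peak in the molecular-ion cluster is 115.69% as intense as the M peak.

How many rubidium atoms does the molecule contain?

With n Rb atoms, P(M+2)/P(M) = C(n,1)·p^(n−1)q / p^n = n·q/p = n · 0.27830/0.72170.
n = 1.1569 × 0.72170/0.27830 = 3.00 ≈ 3

3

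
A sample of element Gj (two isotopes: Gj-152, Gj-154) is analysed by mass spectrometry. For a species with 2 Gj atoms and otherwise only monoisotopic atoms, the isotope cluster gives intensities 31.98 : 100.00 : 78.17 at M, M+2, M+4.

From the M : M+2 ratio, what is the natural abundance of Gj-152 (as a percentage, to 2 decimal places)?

Let p = fractional abundance of Gj-152. I(M+2)/I(M) = [C(2,1)·p^1·(1−p)] / p^2 = 2·(1−p)/p = 100.00/31.98 = 3.1270
(1−p)/p = 3.1270/2 = 1.5635  ⇒  p = 1/(1 + 1.5635) = 0.3901
Gj-152: 39.01%, Gj-154: 60.99%.

39.01%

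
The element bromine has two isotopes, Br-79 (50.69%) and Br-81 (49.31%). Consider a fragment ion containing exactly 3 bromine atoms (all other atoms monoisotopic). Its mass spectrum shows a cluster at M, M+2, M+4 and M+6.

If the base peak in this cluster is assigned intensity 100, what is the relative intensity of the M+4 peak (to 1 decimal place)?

97.3

Binomial terms of (0.5069 + 0.4931)^3: M 0.1302, M+2 0.3801, M+4 0.3698, M+6 0.1199 → M+2 is the base peak.
P(M+2) = C(3,1) × 0.5069^2 × 0.4931^1 = 3 × 0.25694761 × 0.4931 = 0.380103 (base)
P(M+4) = C(3,2) × 0.5069^1 × 0.4931^2 = 3 × 0.5069 × 0.24314761 = 0.369755
Relative intensity = 0.369755 / 0.380103 × 100 = 97.3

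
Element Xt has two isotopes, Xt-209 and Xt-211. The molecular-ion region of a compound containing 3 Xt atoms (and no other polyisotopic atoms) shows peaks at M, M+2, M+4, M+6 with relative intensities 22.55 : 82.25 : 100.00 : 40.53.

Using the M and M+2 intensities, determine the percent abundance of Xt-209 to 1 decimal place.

45.1%

If p is the fraction of Xt that is Xt-209, then I(M+2)/I(M) = [C(3,1)·p^2·(1−p)] / p^3 = 3·(1−p)/p = 82.25/22.55 = 3.6475
(1−p)/p = 3.6475/3 = 1.2158  ⇒  p = 1/(1 + 1.2158) = 0.4513
Xt-209: 45.1%, Xt-211: 54.9%.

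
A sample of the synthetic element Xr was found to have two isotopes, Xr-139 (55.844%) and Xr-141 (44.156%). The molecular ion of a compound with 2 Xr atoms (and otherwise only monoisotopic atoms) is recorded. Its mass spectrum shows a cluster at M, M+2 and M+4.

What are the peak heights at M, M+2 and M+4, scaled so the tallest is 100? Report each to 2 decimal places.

Each Xr atom is independently Xr-139 (p = 0.55844) or Xr-141 (q = 0.44156); the cluster is the binomial expansion (p + q)^2.
P(M) = 0.55844^2 = 0.311855
P(M+2) = 2 × 0.55844^1 × 0.44156^1 = 0.493170
P(M+4) = 0.44156^2 = 0.194975
The M+2 peak is largest (0.493170); scaling to 100 gives 63.23 : 100.00 : 39.54.

63.23 : 100.00 : 39.54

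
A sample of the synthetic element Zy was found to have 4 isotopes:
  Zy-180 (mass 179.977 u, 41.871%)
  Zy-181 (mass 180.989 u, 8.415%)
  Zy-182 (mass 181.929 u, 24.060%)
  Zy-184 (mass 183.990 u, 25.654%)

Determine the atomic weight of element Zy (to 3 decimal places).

Weight each isotope mass by its fractional abundance: 0.41871 × 179.977 + 0.08415 × 180.989 + 0.24060 × 181.929 + 0.25654 × 183.990
= 75.3582 + 15.2302 + 43.7721 + 47.2008 = 181.5613 u

181.561 u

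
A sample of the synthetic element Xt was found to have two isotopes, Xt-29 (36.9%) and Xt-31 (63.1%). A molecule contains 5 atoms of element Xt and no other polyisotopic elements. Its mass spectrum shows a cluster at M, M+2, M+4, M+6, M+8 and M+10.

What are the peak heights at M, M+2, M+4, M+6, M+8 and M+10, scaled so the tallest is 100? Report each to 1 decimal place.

2.0 : 17.1 : 58.5 : 100.0 : 85.5 : 29.2

Expanding (0.369 + 0.631)^5:
P(M) = 0.369^5 = 0.006841
P(M+2) = 5 × 0.369^4 × 0.631^1 = 0.058493
P(M+4) = 10 × 0.369^3 × 0.631^2 = 0.200050
P(M+6) = 10 × 0.369^2 × 0.631^3 = 0.342090
P(M+8) = 5 × 0.369^1 × 0.631^4 = 0.292492
P(M+10) = 0.631^5 = 0.100034
The M+6 peak is largest (0.342090); scaling to 100 gives 2.0 : 17.1 : 58.5 : 100.0 : 85.5 : 29.2.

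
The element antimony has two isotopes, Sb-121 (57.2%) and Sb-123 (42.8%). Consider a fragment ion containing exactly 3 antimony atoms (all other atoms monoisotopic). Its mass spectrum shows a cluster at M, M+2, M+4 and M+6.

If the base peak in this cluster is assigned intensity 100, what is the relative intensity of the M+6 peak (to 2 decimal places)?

(0.572 + 0.428)^3 gives M 0.1871, M+2 0.4201, M+4 0.3143, M+6 0.0784; the largest is M+2.
P(M+2) = C(3,1) × 0.572^2 × 0.428^1 = 3 × 0.327184 × 0.4280 = 0.420104 (base)
P(M+6) = C(3,3) × 0.572^0 × 0.428^3 = 1 × 1.0000 × 0.07840275 = 0.078403
Relative intensity = 0.078403 / 0.420104 × 100 = 18.66

18.66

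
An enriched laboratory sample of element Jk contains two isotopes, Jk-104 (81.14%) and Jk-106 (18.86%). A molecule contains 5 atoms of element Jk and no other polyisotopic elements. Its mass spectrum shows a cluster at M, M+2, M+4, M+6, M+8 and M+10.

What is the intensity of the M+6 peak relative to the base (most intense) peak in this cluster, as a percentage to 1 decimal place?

10.8%

(0.8114 + 0.1886)^5 gives M 0.3517, M+2 0.4087, M+4 0.1900, M+6 0.0442, M+8 0.0051, M+10 0.0002; the largest is M+2.
P(M+2) = C(5,1) × 0.8114^4 × 0.1886^1 = 5 × 0.433451 × 0.1886 = 0.408744 (base)
P(M+6) = C(5,3) × 0.8114^2 × 0.1886^3 = 10 × 0.65836996 × 0.00670849 = 0.044167
Relative intensity = 0.044167 / 0.408744 × 100 = 10.8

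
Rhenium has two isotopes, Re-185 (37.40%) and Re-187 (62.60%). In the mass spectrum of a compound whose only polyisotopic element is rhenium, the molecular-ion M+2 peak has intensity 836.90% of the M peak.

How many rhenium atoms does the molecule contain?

5

For n independent Re atoms, I(M+2)/I(M) = n · (abundance Re-187) / (abundance Re-185) = n · 0.6260/0.3740.
n = 8.3690 × 0.3740/0.6260 = 5.00 ≈ 5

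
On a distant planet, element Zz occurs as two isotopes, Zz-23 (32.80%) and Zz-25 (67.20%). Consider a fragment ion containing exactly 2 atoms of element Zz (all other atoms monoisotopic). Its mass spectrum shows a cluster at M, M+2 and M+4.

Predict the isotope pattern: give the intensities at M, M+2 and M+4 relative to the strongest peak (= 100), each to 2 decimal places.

23.82 : 97.62 : 100.00

Each Zz atom is independently Zz-23 (p = 0.3280) or Zz-25 (q = 0.6720); the cluster is the binomial expansion (p + q)^2.
P(M) = 0.3280^2 = 0.107584
P(M+2) = 2 × 0.3280^1 × 0.6720^1 = 0.440832
P(M+4) = 0.6720^2 = 0.451584
The M+4 peak is largest (0.451584); scaling to 100 gives 23.82 : 97.62 : 100.00.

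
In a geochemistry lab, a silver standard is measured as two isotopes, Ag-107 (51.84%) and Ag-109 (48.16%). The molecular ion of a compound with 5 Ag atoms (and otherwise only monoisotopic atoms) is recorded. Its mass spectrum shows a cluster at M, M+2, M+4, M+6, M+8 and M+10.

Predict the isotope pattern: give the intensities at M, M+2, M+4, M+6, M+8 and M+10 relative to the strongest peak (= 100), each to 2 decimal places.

Each Ag atom is independently Ag-107 (p = 0.5184) or Ag-109 (q = 0.4816); the cluster is the binomial expansion (p + q)^5.
P(M) = 0.5184^5 = 0.037439
P(M+2) = 5 × 0.5184^4 × 0.4816^1 = 0.173907
P(M+4) = 10 × 0.5184^3 × 0.4816^2 = 0.323123
P(M+6) = 10 × 0.5184^2 × 0.4816^3 = 0.300185
P(M+8) = 5 × 0.5184^1 × 0.4816^4 = 0.139438
P(M+10) = 0.4816^5 = 0.025908
The M+4 peak is largest (0.323123); scaling to 100 gives 11.59 : 53.82 : 100.00 : 92.90 : 43.15 : 8.02.

11.59 : 53.82 : 100.00 : 92.90 : 43.15 : 8.02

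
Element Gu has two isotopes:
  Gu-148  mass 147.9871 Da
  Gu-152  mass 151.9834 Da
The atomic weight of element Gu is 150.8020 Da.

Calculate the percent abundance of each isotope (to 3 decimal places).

Gu-148: 29.562%, Gu-152: 70.438%

With x = fraction of Gu-148 (so Gu-152 is 1 − x):
147.9871·x + 151.9834·(1 − x) = 150.8020
(147.9871 − 151.9834)·x = 150.8020 − 151.9834
x = -1.1814 / -3.9963 = 0.29562 → 29.562% Gu-148, 70.438% Gu-152.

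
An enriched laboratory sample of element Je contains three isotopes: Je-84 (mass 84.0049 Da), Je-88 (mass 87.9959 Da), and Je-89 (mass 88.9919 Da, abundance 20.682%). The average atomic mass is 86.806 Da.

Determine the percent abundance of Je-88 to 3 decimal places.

The remaining 79.318% is split between Je-84 (fraction x) and Je-88 (fraction 0.79318 − x).
Substituting: 84.0049x + 87.9959(0.79318 − x) = 68.400695242
(84.0049 − 87.9959)x = -1.39589272  ⇒  x = 0.34976, y = 0.44342
Je-84: 34.976%, Je-88: 44.342%.

44.342%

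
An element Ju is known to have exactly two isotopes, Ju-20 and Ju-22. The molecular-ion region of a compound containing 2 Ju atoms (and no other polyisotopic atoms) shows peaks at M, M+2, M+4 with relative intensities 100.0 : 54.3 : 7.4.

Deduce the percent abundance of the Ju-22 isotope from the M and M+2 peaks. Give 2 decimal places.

If p is the fraction of Ju that is Ju-20, then I(M+2)/I(M) = [C(2,1)·p^1·(1−p)] / p^2 = 2·(1−p)/p = 54.3/100.0 = 0.5430
(1−p)/p = 0.5430/2 = 0.2715  ⇒  p = 1/(1 + 0.2715) = 0.7865
Ju-20: 78.65%, Ju-22: 21.35%.

21.35%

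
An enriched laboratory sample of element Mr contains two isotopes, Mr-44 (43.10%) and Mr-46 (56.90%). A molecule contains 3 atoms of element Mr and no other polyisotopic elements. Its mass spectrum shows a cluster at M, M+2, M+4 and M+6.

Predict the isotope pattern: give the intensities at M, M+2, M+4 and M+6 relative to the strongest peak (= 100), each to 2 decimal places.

19.13 : 75.75 : 100.00 : 44.01

The 3 Mr atoms are independent, so intensities follow the terms of (0.4310 + 0.5690)^3.
P(M) = 0.4310^3 = 0.080063
P(M+2) = 3 × 0.4310^2 × 0.5690^1 = 0.317094
P(M+4) = 3 × 0.4310^1 × 0.5690^2 = 0.418623
P(M+6) = 0.5690^3 = 0.184220
The M+4 peak is largest (0.418623); scaling to 100 gives 19.13 : 75.75 : 100.00 : 44.01.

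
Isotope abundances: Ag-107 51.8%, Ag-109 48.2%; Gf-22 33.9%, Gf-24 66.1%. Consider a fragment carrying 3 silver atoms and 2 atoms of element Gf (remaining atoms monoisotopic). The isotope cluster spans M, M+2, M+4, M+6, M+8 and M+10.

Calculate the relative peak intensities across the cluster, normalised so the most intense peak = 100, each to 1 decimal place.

Silver pattern (n=3): 0.13899183 : 0.3879965 : 0.3610315 : 0.11198017
Element Gf pattern (n=2): 0.114921 : 0.448158 : 0.436921
Convolve the two distributions (both contribute in 2-u steps):
  M: 0.13899183×0.114921 = 0.015973
  M+2: 0.13899183×0.448158 + 0.3879965×0.114921 = 0.106879
  M+4: 0.13899183×0.436921 + 0.3879965×0.448158 + 0.3610315×0.114921 = 0.276102
  M+6: 0.3879965×0.436921 + 0.3610315×0.448158 + 0.11198017×0.114921 = 0.344192
  M+8: 0.3610315×0.436921 + 0.11198017×0.448158 = 0.207927
  M+10: 0.11198017×0.436921 = 0.048926
Scale to base peak (0.344192) = 100: 4.6 : 31.1 : 80.2 : 100.0 : 60.4 : 14.2

4.6 : 31.1 : 80.2 : 100.0 : 60.4 : 14.2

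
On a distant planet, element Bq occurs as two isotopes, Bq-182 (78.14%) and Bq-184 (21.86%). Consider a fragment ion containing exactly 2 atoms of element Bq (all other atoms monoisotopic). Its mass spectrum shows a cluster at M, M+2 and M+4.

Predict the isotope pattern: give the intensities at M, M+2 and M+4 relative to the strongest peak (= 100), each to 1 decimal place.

Each Bq atom is independently Bq-182 (p = 0.7814) or Bq-184 (q = 0.2186); the cluster is the binomial expansion (p + q)^2.
P(M) = 0.7814^2 = 0.610586
P(M+2) = 2 × 0.7814^1 × 0.2186^1 = 0.341628
P(M+4) = 0.2186^2 = 0.047786
The M peak is largest (0.610586); scaling to 100 gives 100.0 : 56.0 : 7.8.

100.0 : 56.0 : 7.8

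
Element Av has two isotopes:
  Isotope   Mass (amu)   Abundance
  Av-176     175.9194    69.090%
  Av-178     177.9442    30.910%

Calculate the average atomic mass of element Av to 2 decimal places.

176.55 amu

Average mass = Σ (abundance × isotope mass) = 0.69090 × 175.9194 + 0.30910 × 177.9442
= 121.54271 + 55.00255 = 176.54526 amu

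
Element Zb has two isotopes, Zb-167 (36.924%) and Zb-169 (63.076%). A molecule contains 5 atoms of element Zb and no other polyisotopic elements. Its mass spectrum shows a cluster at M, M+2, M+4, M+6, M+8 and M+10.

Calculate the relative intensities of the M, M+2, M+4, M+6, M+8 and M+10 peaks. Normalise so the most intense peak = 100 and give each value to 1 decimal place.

2.0 : 17.1 : 58.5 : 100.0 : 85.4 : 29.2

Expanding (0.36924 + 0.63076)^5:
P(M) = 0.36924^5 = 0.006863
P(M+2) = 5 × 0.36924^4 × 0.63076^1 = 0.058623
P(M+4) = 10 × 0.36924^3 × 0.63076^2 = 0.200288
P(M+6) = 10 × 0.36924^2 × 0.63076^3 = 0.342145
P(M+8) = 5 × 0.36924^1 × 0.63076^4 = 0.292237
P(M+10) = 0.63076^5 = 0.099844
The M+6 peak is largest (0.342145); scaling to 100 gives 2.0 : 17.1 : 58.5 : 100.0 : 85.4 : 29.2.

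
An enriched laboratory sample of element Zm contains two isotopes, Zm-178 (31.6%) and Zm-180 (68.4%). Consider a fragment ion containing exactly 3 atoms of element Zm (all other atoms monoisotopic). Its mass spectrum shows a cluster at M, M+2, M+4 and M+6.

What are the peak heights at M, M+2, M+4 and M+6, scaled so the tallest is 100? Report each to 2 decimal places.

7.11 : 46.20 : 100.00 : 72.15

Each Zm atom is independently Zm-178 (p = 0.316) or Zm-180 (q = 0.684); the cluster is the binomial expansion (p + q)^3.
P(M) = 0.316^3 = 0.031554
P(M+2) = 3 × 0.316^2 × 0.684^1 = 0.204905
P(M+4) = 3 × 0.316^1 × 0.684^2 = 0.443527
P(M+6) = 0.684^3 = 0.320014
The M+4 peak is largest (0.443527); scaling to 100 gives 7.11 : 46.20 : 100.00 : 72.15.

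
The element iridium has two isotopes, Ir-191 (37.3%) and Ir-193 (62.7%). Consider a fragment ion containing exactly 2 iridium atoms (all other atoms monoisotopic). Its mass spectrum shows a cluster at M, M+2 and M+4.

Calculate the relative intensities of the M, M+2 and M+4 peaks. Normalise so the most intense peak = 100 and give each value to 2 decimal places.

Each Ir atom is independently Ir-191 (p = 0.373) or Ir-193 (q = 0.627); the cluster is the binomial expansion (p + q)^2.
P(M) = 0.373^2 = 0.139129
P(M+2) = 2 × 0.373^1 × 0.627^1 = 0.467742
P(M+4) = 0.627^2 = 0.393129
The M+2 peak is largest (0.467742); scaling to 100 gives 29.74 : 100.00 : 84.05.

29.74 : 100.00 : 84.05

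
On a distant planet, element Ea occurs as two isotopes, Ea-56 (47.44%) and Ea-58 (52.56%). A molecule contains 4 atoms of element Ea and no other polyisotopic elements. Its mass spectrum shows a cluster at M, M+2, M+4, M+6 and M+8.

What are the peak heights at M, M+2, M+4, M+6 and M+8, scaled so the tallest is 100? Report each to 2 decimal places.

13.58 : 60.17 : 100.00 : 73.86 : 20.46

Each Ea atom is independently Ea-56 (p = 0.4744) or Ea-58 (q = 0.5256); the cluster is the binomial expansion (p + q)^4.
P(M) = 0.4744^4 = 0.050650
P(M+2) = 4 × 0.4744^3 × 0.5256^1 = 0.224465
P(M+4) = 6 × 0.4744^2 × 0.5256^2 = 0.373036
P(M+6) = 4 × 0.4744^1 × 0.5256^3 = 0.275531
P(M+8) = 0.5256^4 = 0.076317
The M+4 peak is largest (0.373036); scaling to 100 gives 13.58 : 60.17 : 100.00 : 73.86 : 20.46.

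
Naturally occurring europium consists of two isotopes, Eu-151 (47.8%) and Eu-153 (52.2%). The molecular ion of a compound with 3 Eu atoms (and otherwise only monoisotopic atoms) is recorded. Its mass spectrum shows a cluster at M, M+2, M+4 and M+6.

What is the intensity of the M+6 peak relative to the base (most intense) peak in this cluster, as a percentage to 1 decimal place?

(0.478 + 0.522)^3 gives M 0.1092, M+2 0.3578, M+4 0.3907, M+6 0.1422; the largest is M+4.
P(M+4) = C(3,2) × 0.478^1 × 0.522^2 = 3 × 0.4780 × 0.272484 = 0.390742 (base)
P(M+6) = C(3,3) × 0.478^0 × 0.522^3 = 1 × 1.0000 × 0.14223665 = 0.142237
Relative intensity = 0.142237 / 0.390742 × 100 = 36.4

36.4%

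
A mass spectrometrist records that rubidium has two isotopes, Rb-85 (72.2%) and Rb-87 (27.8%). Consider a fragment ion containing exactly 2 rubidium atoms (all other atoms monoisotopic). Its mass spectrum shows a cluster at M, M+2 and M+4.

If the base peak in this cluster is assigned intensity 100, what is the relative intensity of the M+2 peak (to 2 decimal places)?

Term probabilities: M 0.5213, M+2 0.4014, M+4 0.0773. Base peak = M.
P(M) = C(2,0) × 0.722^2 × 0.278^0 = 1 × 0.521284 × 1.0000 = 0.521284 (base)
P(M+2) = C(2,1) × 0.722^1 × 0.278^1 = 2 × 0.7220 × 0.2780 = 0.401432
Relative intensity = 0.401432 / 0.521284 × 100 = 77.01

77.01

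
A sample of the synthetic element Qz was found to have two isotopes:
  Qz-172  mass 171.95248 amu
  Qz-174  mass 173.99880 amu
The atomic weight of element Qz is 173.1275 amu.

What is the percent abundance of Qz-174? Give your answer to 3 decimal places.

57.421%

Let x be the fractional abundance of Qz-172; then Qz-174 has abundance 1 − x.
171.95248·x + 173.99880·(1 − x) = 173.1275
(171.95248 − 173.99880)·x = 173.1275 − 173.99880
x = -0.87130 / -2.04632 = 0.42579 → 42.579% Qz-172, 57.421% Qz-174.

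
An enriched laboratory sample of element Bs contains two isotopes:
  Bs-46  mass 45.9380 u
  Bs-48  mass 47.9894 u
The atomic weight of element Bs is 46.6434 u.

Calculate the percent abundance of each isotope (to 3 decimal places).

Writing the weighted mean with unknown fraction x of Bs-46:
45.9380·x + 47.9894·(1 − x) = 46.6434
(45.9380 − 47.9894)·x = 46.6434 − 47.9894
x = -1.3460 / -2.0514 = 0.65614 → 65.614% Bs-46, 34.386% Bs-48.

Bs-46: 65.614%, Bs-48: 34.386%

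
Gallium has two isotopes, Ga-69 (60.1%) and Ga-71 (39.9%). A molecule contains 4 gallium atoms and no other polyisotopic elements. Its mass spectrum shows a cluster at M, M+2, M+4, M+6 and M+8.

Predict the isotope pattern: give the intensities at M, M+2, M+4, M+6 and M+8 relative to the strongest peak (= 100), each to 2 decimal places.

The 4 Ga atoms are independent, so intensities follow the terms of (0.601 + 0.399)^4.
P(M) = 0.601^4 = 0.130466
P(M+2) = 4 × 0.601^3 × 0.399^1 = 0.346463
P(M+4) = 6 × 0.601^2 × 0.399^2 = 0.345021
P(M+6) = 4 × 0.601^1 × 0.399^3 = 0.152705
P(M+8) = 0.399^4 = 0.025345
The M+2 peak is largest (0.346463); scaling to 100 gives 37.66 : 100.00 : 99.58 : 44.08 : 7.32.

37.66 : 100.00 : 99.58 : 44.08 : 7.32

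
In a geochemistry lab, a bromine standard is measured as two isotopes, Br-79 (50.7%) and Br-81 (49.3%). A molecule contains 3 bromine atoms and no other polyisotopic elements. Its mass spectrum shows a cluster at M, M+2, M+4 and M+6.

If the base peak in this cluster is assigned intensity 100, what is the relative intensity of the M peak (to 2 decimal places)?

(0.507 + 0.493)^3 gives M 0.1303, M+2 0.3802, M+4 0.3697, M+6 0.1198; the largest is M+2.
P(M+2) = C(3,1) × 0.507^2 × 0.493^1 = 3 × 0.257049 × 0.4930 = 0.380175 (base)
P(M) = C(3,0) × 0.507^3 × 0.493^0 = 1 × 0.13032384 × 1.0000 = 0.130324
Relative intensity = 0.130324 / 0.380175 × 100 = 34.28

34.28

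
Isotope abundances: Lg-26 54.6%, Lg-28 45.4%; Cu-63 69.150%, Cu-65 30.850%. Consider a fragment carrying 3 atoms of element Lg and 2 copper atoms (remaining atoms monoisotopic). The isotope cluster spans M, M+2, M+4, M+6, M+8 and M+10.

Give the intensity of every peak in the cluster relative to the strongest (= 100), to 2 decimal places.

Element Lg pattern (n=3): 0.16277134 : 0.40603399 : 0.33761801 : 0.09357666
Copper pattern (n=2): 0.47817225 : 0.4266555 : 0.09517225
Convolve the two distributions (both contribute in 2-u steps):
  M: 0.16277134×0.47817225 = 0.077833
  M+2: 0.16277134×0.4266555 + 0.40603399×0.47817225 = 0.263601
  M+4: 0.16277134×0.09517225 + 0.40603399×0.4266555 + 0.33761801×0.47817225 = 0.350168
  M+6: 0.40603399×0.09517225 + 0.33761801×0.4266555 + 0.09357666×0.47817225 = 0.227436
  M+8: 0.33761801×0.09517225 + 0.09357666×0.4266555 = 0.072057
  M+10: 0.09357666×0.09517225 = 0.008906
Scale to base peak (0.350168) = 100: 22.23 : 75.28 : 100.00 : 64.95 : 20.58 : 2.54

22.23 : 75.28 : 100.00 : 64.95 : 20.58 : 2.54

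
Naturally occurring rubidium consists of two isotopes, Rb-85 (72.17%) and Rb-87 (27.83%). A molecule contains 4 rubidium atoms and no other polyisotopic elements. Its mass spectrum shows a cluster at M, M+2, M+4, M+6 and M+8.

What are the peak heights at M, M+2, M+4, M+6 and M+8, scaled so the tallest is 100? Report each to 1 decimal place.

Each Rb atom is independently Rb-85 (p = 0.7217) or Rb-87 (q = 0.2783); the cluster is the binomial expansion (p + q)^4.
P(M) = 0.7217^4 = 0.271286
P(M+2) = 4 × 0.7217^3 × 0.2783^1 = 0.418450
P(M+4) = 6 × 0.7217^2 × 0.2783^2 = 0.242042
P(M+6) = 4 × 0.7217^1 × 0.2783^3 = 0.062224
P(M+8) = 0.2783^4 = 0.005999
The M+2 peak is largest (0.418450); scaling to 100 gives 64.8 : 100.0 : 57.8 : 14.9 : 1.4.

64.8 : 100.0 : 57.8 : 14.9 : 1.4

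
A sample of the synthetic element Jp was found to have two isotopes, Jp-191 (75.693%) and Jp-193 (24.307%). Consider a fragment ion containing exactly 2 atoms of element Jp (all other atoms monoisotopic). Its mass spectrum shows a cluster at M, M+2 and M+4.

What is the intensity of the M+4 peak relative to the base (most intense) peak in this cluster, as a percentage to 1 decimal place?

Term probabilities: M 0.5729, M+2 0.3680, M+4 0.0591. Base peak = M.
P(M) = C(2,0) × 0.75693^2 × 0.24307^0 = 1 × 0.57294302 × 1.0000 = 0.572943 (base)
P(M+4) = C(2,2) × 0.75693^0 × 0.24307^2 = 1 × 1.0000 × 0.05908302 = 0.059083
Relative intensity = 0.059083 / 0.572943 × 100 = 10.3

10.3%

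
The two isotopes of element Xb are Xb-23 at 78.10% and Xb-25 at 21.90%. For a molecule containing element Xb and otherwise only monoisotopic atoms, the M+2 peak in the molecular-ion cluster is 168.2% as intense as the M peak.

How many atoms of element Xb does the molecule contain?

For n independent Xb atoms, I(M+2)/I(M) = n · (abundance Xb-25) / (abundance Xb-23) = n · 0.2190/0.7810.
n = 1.682 × 0.7810/0.2190 = 6.00 ≈ 6

6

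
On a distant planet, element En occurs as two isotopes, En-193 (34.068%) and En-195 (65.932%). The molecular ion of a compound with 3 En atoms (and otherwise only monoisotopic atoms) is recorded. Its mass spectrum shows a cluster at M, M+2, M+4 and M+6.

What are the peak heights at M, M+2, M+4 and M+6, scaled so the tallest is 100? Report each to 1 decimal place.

The 3 En atoms are independent, so intensities follow the terms of (0.34068 + 0.65932)^3.
P(M) = 0.34068^3 = 0.039540
P(M+2) = 3 × 0.34068^2 × 0.65932^1 = 0.229568
P(M+4) = 3 × 0.34068^1 × 0.65932^2 = 0.444284
P(M+6) = 0.65932^3 = 0.286608
The M+4 peak is largest (0.444284); scaling to 100 gives 8.9 : 51.7 : 100.0 : 64.5.

8.9 : 51.7 : 100.0 : 64.5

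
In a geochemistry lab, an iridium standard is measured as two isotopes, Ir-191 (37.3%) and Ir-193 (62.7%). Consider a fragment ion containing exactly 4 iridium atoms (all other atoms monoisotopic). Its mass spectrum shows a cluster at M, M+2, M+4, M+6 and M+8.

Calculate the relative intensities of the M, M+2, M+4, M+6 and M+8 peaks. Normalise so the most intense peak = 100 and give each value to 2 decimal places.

5.26 : 35.39 : 89.23 : 100.00 : 42.02

The 4 Ir atoms are independent, so intensities follow the terms of (0.373 + 0.627)^4.
P(M) = 0.373^4 = 0.019357
P(M+2) = 4 × 0.373^3 × 0.627^1 = 0.130153
P(M+4) = 6 × 0.373^2 × 0.627^2 = 0.328174
P(M+6) = 4 × 0.373^1 × 0.627^3 = 0.367766
P(M+8) = 0.627^4 = 0.154550
The M+6 peak is largest (0.367766); scaling to 100 gives 5.26 : 35.39 : 89.23 : 100.00 : 42.02.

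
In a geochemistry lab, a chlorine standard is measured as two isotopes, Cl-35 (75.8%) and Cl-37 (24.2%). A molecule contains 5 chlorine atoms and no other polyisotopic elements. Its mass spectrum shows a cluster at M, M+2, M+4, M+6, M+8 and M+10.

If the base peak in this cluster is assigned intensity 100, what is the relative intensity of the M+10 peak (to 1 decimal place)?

Binomial terms of (0.758 + 0.242)^5: M 0.2502, M+2 0.3994, M+4 0.2551, M+6 0.0814, M+8 0.0130, M+10 0.0008 → M+2 is the base peak.
P(M+2) = C(5,1) × 0.758^4 × 0.242^1 = 5 × 0.33012379 × 0.2420 = 0.399450 (base)
P(M+10) = C(5,5) × 0.758^0 × 0.242^5 = 1 × 1.0000 × 0.00083 = 0.000830
Relative intensity = 0.000830 / 0.399450 × 100 = 0.2

0.2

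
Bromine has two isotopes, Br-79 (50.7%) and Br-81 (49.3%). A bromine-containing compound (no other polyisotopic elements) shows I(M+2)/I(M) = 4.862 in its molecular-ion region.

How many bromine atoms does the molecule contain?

For n independent Br atoms, I(M+2)/I(M) = n · (abundance Br-81) / (abundance Br-79) = n · 0.493/0.507.
n = 4.862 × 0.507/0.493 = 5.00 ≈ 5

5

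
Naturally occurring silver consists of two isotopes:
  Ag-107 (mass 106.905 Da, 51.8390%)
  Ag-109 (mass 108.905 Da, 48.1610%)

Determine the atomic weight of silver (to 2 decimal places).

Ar = Σ fᵢ·mᵢ = 0.518390 × 106.905 + 0.481610 × 108.905
= 55.4185 + 52.4497 = 107.8682 Da

107.87 Da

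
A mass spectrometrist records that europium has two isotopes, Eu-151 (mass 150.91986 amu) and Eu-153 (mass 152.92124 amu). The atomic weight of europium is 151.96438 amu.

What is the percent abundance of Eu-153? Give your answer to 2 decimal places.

Writing the weighted mean with unknown fraction x of Eu-151:
150.91986·x + 152.92124·(1 − x) = 151.96438
(150.91986 − 152.92124)·x = 151.96438 − 152.92124
x = -0.95686 / -2.00138 = 0.47810 → 47.81% Eu-151, 52.19% Eu-153.

52.19%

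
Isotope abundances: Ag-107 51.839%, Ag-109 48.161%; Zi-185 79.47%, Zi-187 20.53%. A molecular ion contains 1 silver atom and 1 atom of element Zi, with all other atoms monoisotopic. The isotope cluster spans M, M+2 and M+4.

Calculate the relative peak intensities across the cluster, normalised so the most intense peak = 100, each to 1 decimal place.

84.2 : 100.0 : 20.2

Silver pattern (n=1): 0.51839 : 0.48161
Element Zi pattern (n=1): 0.7947 : 0.2053
Convolve the two distributions (both contribute in 2-u steps):
  M: 0.51839×0.7947 = 0.411965
  M+2: 0.51839×0.2053 + 0.48161×0.7947 = 0.489161
  M+4: 0.48161×0.2053 = 0.098875
Scale to base peak (0.489161) = 100: 84.2 : 100.0 : 20.2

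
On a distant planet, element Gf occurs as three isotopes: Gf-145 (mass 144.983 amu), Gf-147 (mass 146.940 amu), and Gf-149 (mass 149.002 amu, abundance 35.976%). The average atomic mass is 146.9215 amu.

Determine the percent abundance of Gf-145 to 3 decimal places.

The remaining 64.024% is split between Gf-145 (fraction x) and Gf-147 (fraction 0.64024 − x).
Substituting: 144.983x + 146.940(0.64024 − x) = 93.31654048
(144.983 − 146.940)x = -0.76032512  ⇒  x = 0.38852, y = 0.25172
Gf-145: 38.852%, Gf-147: 25.172%.

38.852%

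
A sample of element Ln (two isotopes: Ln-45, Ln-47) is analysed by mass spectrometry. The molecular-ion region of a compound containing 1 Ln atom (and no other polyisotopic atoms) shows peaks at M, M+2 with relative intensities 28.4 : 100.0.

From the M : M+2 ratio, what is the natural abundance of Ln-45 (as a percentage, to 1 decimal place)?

22.1%

If p is the fraction of Ln that is Ln-45, then I(M+2)/I(M) = [C(1,1)·p^0·(1−p)] / p^1 = 1·(1−p)/p = 100.0/28.4 = 3.5211
(1−p)/p = 3.5211/1 = 3.5211  ⇒  p = 1/(1 + 3.5211) = 0.2212
Ln-45: 22.1%, Ln-47: 77.9%.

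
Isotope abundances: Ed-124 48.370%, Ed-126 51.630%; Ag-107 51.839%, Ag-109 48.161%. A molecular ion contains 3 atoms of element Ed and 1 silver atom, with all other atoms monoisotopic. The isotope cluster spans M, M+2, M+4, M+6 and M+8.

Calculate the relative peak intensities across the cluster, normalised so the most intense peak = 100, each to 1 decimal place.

15.6 : 64.6 : 100.0 : 68.7 : 17.7

Element Ed pattern (n=3): 0.1131692 : 0.36238946 : 0.38681347 : 0.13762787
Silver pattern (n=1): 0.51839 : 0.48161
Convolve the two distributions (both contribute in 2-u steps):
  M: 0.1131692×0.51839 = 0.058666
  M+2: 0.1131692×0.48161 + 0.36238946×0.51839 = 0.242362
  M+4: 0.36238946×0.48161 + 0.38681347×0.51839 = 0.375051
  M+6: 0.38681347×0.48161 + 0.13762787×0.51839 = 0.257638
  M+8: 0.13762787×0.48161 = 0.066283
Scale to base peak (0.375051) = 100: 15.6 : 64.6 : 100.0 : 68.7 : 17.7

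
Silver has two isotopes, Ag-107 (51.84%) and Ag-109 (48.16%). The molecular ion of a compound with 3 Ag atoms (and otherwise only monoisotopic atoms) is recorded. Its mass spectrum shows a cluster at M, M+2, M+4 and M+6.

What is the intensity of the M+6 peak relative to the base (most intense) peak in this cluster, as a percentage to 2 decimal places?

(0.5184 + 0.4816)^3 gives M 0.1393, M+2 0.3883, M+4 0.3607, M+6 0.1117; the largest is M+2.
P(M+2) = C(3,1) × 0.5184^2 × 0.4816^1 = 3 × 0.26873856 × 0.4816 = 0.388273 (base)
P(M+6) = C(3,3) × 0.5184^0 × 0.4816^3 = 1 × 1.0000 × 0.11170161 = 0.111702
Relative intensity = 0.111702 / 0.388273 × 100 = 28.77

28.77%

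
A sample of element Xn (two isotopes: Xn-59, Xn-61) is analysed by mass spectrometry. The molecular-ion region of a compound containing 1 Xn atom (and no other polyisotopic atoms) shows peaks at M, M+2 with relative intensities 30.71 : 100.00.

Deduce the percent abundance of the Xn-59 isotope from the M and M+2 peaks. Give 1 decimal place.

Let p = fractional abundance of Xn-59. I(M+2)/I(M) = [C(1,1)·p^0·(1−p)] / p^1 = 1·(1−p)/p = 100.00/30.71 = 3.2563
(1−p)/p = 3.2563/1 = 3.2563  ⇒  p = 1/(1 + 3.2563) = 0.2349
Xn-59: 23.5%, Xn-61: 76.5%.

23.5%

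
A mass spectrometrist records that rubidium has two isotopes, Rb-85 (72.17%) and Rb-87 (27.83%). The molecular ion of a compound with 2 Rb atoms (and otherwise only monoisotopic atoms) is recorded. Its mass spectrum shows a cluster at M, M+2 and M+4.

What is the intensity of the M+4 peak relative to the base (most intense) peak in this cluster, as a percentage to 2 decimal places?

(0.7217 + 0.2783)^2 gives M 0.5209, M+2 0.4017, M+4 0.0775; the largest is M.
P(M) = C(2,0) × 0.7217^2 × 0.2783^0 = 1 × 0.52085089 × 1.0000 = 0.520851 (base)
P(M+4) = C(2,2) × 0.7217^0 × 0.2783^2 = 1 × 1.0000 × 0.07745089 = 0.077451
Relative intensity = 0.077451 / 0.520851 × 100 = 14.87

14.87%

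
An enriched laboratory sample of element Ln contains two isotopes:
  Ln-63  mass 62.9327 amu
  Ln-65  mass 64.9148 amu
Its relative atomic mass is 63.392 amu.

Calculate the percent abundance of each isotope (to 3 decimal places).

Ln-63: 76.828%, Ln-65: 23.172%

Writing the weighted mean with unknown fraction x of Ln-63:
62.9327·x + 64.9148·(1 − x) = 63.392
(62.9327 − 64.9148)·x = 63.392 − 64.9148
x = -1.5228 / -1.9821 = 0.76828 → 76.828% Ln-63, 23.172% Ln-65.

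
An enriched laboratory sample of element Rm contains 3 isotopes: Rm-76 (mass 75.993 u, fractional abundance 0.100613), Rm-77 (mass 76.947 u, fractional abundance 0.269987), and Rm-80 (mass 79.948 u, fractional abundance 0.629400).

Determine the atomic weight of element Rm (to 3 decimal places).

The abundance-weighted mean is 0.100613 × 75.993 + 0.269987 × 76.947 + 0.629400 × 79.948
= 7.6459 + 20.7747 + 50.3193 = 78.7399 u

78.740 u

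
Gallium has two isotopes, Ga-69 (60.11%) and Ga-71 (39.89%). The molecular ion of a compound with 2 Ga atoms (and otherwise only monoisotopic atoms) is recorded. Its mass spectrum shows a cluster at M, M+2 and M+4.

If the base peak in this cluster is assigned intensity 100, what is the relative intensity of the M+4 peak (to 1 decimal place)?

33.2

Term probabilities: M 0.3613, M+2 0.4796, M+4 0.1591. Base peak = M+2.
P(M+2) = C(2,1) × 0.6011^1 × 0.3989^1 = 2 × 0.6011 × 0.3989 = 0.479558 (base)
P(M+4) = C(2,2) × 0.6011^0 × 0.3989^2 = 1 × 1.0000 × 0.15912121 = 0.159121
Relative intensity = 0.159121 / 0.479558 × 100 = 33.2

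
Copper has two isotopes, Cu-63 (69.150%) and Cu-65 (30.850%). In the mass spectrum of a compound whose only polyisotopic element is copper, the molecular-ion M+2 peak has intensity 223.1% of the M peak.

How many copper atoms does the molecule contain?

5

The M+2/M ratio from n Cu atoms is n · q/p = n · 0.30850/0.69150.
n = 2.231 × 0.69150/0.30850 = 5.00 ≈ 5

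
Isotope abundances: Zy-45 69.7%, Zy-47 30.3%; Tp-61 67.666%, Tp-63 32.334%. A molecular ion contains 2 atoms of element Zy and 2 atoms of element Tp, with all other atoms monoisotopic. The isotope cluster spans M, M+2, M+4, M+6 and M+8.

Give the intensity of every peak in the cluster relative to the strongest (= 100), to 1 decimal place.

54.8 : 100.0 : 68.4 : 20.8 : 2.4

Element Zy pattern (n=2): 0.485809 : 0.422382 : 0.091809
Element Tp pattern (n=2): 0.45786876 : 0.43758249 : 0.10454876
Convolve the two distributions (both contribute in 2-u steps):
  M: 0.485809×0.45786876 = 0.222437
  M+2: 0.485809×0.43758249 + 0.422382×0.45786876 = 0.405977
  M+4: 0.485809×0.10454876 + 0.422382×0.43758249 + 0.091809×0.45786876 = 0.277654
  M+6: 0.422382×0.10454876 + 0.091809×0.43758249 = 0.084334
  M+8: 0.091809×0.10454876 = 0.009599
Scale to base peak (0.405977) = 100: 54.8 : 100.0 : 68.4 : 20.8 : 2.4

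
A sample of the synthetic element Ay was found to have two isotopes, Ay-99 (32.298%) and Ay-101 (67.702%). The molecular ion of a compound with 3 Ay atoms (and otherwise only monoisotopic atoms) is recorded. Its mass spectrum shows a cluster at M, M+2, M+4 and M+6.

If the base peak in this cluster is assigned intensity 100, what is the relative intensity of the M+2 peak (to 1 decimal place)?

(0.32298 + 0.67702)^3 gives M 0.0337, M+2 0.2119, M+4 0.4441, M+6 0.3103; the largest is M+4.
P(M+4) = C(3,2) × 0.32298^1 × 0.67702^2 = 3 × 0.32298 × 0.45835608 = 0.444120 (base)
P(M+2) = C(3,1) × 0.32298^2 × 0.67702^1 = 3 × 0.10431608 × 0.67702 = 0.211872
Relative intensity = 0.211872 / 0.444120 × 100 = 47.7

47.7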